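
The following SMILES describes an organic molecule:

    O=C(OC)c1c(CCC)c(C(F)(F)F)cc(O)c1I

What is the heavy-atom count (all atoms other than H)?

Every atom symbol written in the SMILES (organic subset) is one heavy atom; implicit H are not written.
Heavy atoms by element → C:12, F:3, I:1, O:3.
Total: 19.

19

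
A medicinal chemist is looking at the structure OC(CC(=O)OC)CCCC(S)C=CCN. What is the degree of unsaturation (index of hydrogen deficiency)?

2

Molecular formula: C11H21NO3S.
DoU = (2C + 2 + N − H − X) / 2, where X is the halogen count and O/S are ignored.
    = (2·11 + 2 + 1 − 21 − 0) / 2 = 4 / 2 = 2.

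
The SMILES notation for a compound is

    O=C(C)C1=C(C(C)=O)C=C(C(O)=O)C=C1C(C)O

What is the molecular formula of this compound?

Walk through each heavy atom and fill implicit hydrogens from standard valence (C 4, N 3, O 2, S 2, halogen 1):
  atom 1: O, bond orders sum to 2 (valence 2) → 0 H
  atom 2: C, bond orders sum to 4 (valence 4) → 0 H
  atom 3: C, bond orders sum to 1 (valence 4) → 3 H
  atom 4: C, bond orders sum to 4 (valence 4) → 0 H
  atom 5: C, bond orders sum to 4 (valence 4) → 0 H
  atom 6: C, bond orders sum to 4 (valence 4) → 0 H
  atom 7: C, bond orders sum to 1 (valence 4) → 3 H
  atom 8: O, bond orders sum to 2 (valence 2) → 0 H
  atom 9: C, bond orders sum to 3 (valence 4) → 1 H
  atom 10: C, bond orders sum to 4 (valence 4) → 0 H
  atom 11: C, bond orders sum to 4 (valence 4) → 0 H
  atom 12: O, bond orders sum to 1 (valence 2) → 1 H
  atom 13: O, bond orders sum to 2 (valence 2) → 0 H
  atom 14: C, bond orders sum to 3 (valence 4) → 1 H
  atom 15: C, bond orders sum to 4 (valence 4) → 0 H
  atom 16: C, bond orders sum to 3 (valence 4) → 1 H
  atom 17: C, bond orders sum to 1 (valence 4) → 3 H
  atom 18: O, bond orders sum to 1 (valence 2) → 1 H
Totals → C:13, H:14, O:5.

C13H14O5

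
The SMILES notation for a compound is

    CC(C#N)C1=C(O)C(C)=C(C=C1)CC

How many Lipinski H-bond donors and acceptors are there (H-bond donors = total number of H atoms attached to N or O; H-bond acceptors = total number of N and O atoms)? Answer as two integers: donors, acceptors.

Donors: find every N or O and count the H atoms it carries.
  atom 4 (N): bond orders sum to 3 → 0 H
  atom 7 (O): bond orders sum to 1 → 1 H
Lipinski HBD = 1.
Acceptors: N atoms = 1, O atoms = 1 → HBA = 2.

1, 2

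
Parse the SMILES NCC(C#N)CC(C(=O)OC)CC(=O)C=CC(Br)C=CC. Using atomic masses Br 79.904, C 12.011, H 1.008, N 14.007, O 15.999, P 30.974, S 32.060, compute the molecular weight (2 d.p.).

357.25 g/mol

First, the molecular formula is C15H21BrN2O3 (counting implicit H from valence).
  Br: 1 × 79.904 = 79.904
  C: 15 × 12.011 = 180.165
  H: 21 × 1.008 = 21.168
  N: 2 × 14.007 = 28.014
  O: 3 × 15.999 = 47.997
Sum: 1×79.904 + 15×12.011 + 21×1.008 + 2×14.007 + 3×15.999 = 357.248 → 357.25 g/mol.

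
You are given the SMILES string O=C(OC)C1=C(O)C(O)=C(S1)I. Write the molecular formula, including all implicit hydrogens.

C6H5IO4S

Walk through each heavy atom and fill implicit hydrogens from standard valence (C 4, N 3, O 2, S 2, halogen 1):
  atom 1: O, bond orders sum to 2 (valence 2) → 0 H
  atom 2: C, bond orders sum to 4 (valence 4) → 0 H
  atom 3: O, bond orders sum to 2 (valence 2) → 0 H
  atom 4: C, bond orders sum to 1 (valence 4) → 3 H
  atom 5: C, bond orders sum to 4 (valence 4) → 0 H
  atom 6: C, bond orders sum to 4 (valence 4) → 0 H
  atom 7: O, bond orders sum to 1 (valence 2) → 1 H
  atom 8: C, bond orders sum to 4 (valence 4) → 0 H
  atom 9: O, bond orders sum to 1 (valence 2) → 1 H
  atom 10: C, bond orders sum to 4 (valence 4) → 0 H
  atom 11: S, bond orders sum to 2 (valence 2) → 0 H
  atom 12: I (halogen, monovalent) → 0 H
Totals → C:6, H:5, I:1, O:4, S:1.
In Hill order: C6H5IO4S.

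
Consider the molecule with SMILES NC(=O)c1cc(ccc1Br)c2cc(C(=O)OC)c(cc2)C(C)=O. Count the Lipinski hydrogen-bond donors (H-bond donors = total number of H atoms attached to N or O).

2

Donors: find every N or O and count the H atoms it carries.
  atom 1 (N): bond orders sum to 1 → 2 H
  atom 3 (O): bond orders sum to 2 → 0 H
  atom 15 (O): bond orders sum to 2 → 0 H
  atom 16 (O): bond orders sum to 2 → 0 H
  atom 23 (O): bond orders sum to 2 → 0 H
Lipinski HBD = 2.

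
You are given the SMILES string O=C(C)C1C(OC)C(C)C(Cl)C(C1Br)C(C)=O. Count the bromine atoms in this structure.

1

Scan the SMILES for Br atoms (remember two-letter symbols like Cl and Br are single atoms).
Bromine count: 1.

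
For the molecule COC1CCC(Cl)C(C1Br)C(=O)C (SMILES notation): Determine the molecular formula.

C9H14BrClO2

Walk through each heavy atom and fill implicit hydrogens from standard valence (C 4, N 3, O 2, S 2, halogen 1):
  atom 1: C, bond orders sum to 1 (valence 4) → 3 H
  atom 2: O, bond orders sum to 2 (valence 2) → 0 H
  atom 3: C, bond orders sum to 3 (valence 4) → 1 H
  atom 4: C, bond orders sum to 2 (valence 4) → 2 H
  atom 5: C, bond orders sum to 2 (valence 4) → 2 H
  atom 6: C, bond orders sum to 3 (valence 4) → 1 H
  atom 7: Cl (halogen, monovalent) → 0 H
  atom 8: C, bond orders sum to 3 (valence 4) → 1 H
  atom 9: C, bond orders sum to 3 (valence 4) → 1 H
  atom 10: Br (halogen, monovalent) → 0 H
  atom 11: C, bond orders sum to 4 (valence 4) → 0 H
  atom 12: O, bond orders sum to 2 (valence 2) → 0 H
  atom 13: C, bond orders sum to 1 (valence 4) → 3 H
Totals → C:9, H:14, Br:1, Cl:1, O:2.
In Hill order: C9H14BrClO2.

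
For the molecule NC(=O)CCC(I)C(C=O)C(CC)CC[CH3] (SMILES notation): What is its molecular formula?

Walk through each heavy atom and fill implicit hydrogens from standard valence (C 4, N 3, O 2, S 2, halogen 1):
  atom 1: N, bond orders sum to 1 (valence 3) → 2 H
  atom 2: C, bond orders sum to 4 (valence 4) → 0 H
  atom 3: O, bond orders sum to 2 (valence 2) → 0 H
  atom 4: C, bond orders sum to 2 (valence 4) → 2 H
  atom 5: C, bond orders sum to 2 (valence 4) → 2 H
  atom 6: C, bond orders sum to 3 (valence 4) → 1 H
  atom 7: I (halogen, monovalent) → 0 H
  atom 8: C, bond orders sum to 3 (valence 4) → 1 H
  atom 9: C, bond orders sum to 3 (valence 4) → 1 H
  atom 10: O, bond orders sum to 2 (valence 2) → 0 H
  atom 11: C, bond orders sum to 3 (valence 4) → 1 H
  atom 12: C, bond orders sum to 2 (valence 4) → 2 H
  atom 13: C, bond orders sum to 1 (valence 4) → 3 H
  atom 14: C, bond orders sum to 2 (valence 4) → 2 H
  atom 15: C, bond orders sum to 2 (valence 4) → 2 H
  atom 16: C with explicit H count 3
Totals → C:12, H:22, I:1, N:1, O:2.

C12H22INO2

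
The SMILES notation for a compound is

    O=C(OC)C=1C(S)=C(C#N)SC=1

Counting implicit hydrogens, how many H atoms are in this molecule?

Walk through each heavy atom and fill implicit hydrogens from standard valence (C 4, N 3, O 2, S 2, halogen 1):
  atom 1: O, bond orders sum to 2 (valence 2) → 0 H
  atom 2: C, bond orders sum to 4 (valence 4) → 0 H
  atom 3: O, bond orders sum to 2 (valence 2) → 0 H
  atom 4: C, bond orders sum to 1 (valence 4) → 3 H
  atom 5: C, bond orders sum to 4 (valence 4) → 0 H
  atom 6: C, bond orders sum to 4 (valence 4) → 0 H
  atom 7: S, bond orders sum to 1 (valence 2) → 1 H
  atom 8: C, bond orders sum to 4 (valence 4) → 0 H
  atom 9: C, bond orders sum to 4 (valence 4) → 0 H
  atom 10: N, bond orders sum to 3 (valence 3) → 0 H
  atom 11: S, bond orders sum to 2 (valence 2) → 0 H
  atom 12: C, bond orders sum to 3 (valence 4) → 1 H
Total hydrogens: 5.

5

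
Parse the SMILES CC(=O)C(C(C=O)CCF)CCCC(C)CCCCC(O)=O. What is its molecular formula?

Walk through each heavy atom and fill implicit hydrogens from standard valence (C 4, N 3, O 2, S 2, halogen 1):
  atom 1: C, bond orders sum to 1 (valence 4) → 3 H
  atom 2: C, bond orders sum to 4 (valence 4) → 0 H
  atom 3: O, bond orders sum to 2 (valence 2) → 0 H
  atom 4: C, bond orders sum to 3 (valence 4) → 1 H
  atom 5: C, bond orders sum to 3 (valence 4) → 1 H
  atom 6: C, bond orders sum to 3 (valence 4) → 1 H
  atom 7: O, bond orders sum to 2 (valence 2) → 0 H
  atom 8: C, bond orders sum to 2 (valence 4) → 2 H
  atom 9: C, bond orders sum to 2 (valence 4) → 2 H
  atom 10: F (halogen, monovalent) → 0 H
  atom 11: C, bond orders sum to 2 (valence 4) → 2 H
  atom 12: C, bond orders sum to 2 (valence 4) → 2 H
  atom 13: C, bond orders sum to 2 (valence 4) → 2 H
  atom 14: C, bond orders sum to 3 (valence 4) → 1 H
  atom 15: C, bond orders sum to 1 (valence 4) → 3 H
  atom 16: C, bond orders sum to 2 (valence 4) → 2 H
  atom 17: C, bond orders sum to 2 (valence 4) → 2 H
  atom 18: C, bond orders sum to 2 (valence 4) → 2 H
  atom 19: C, bond orders sum to 2 (valence 4) → 2 H
  atom 20: C, bond orders sum to 4 (valence 4) → 0 H
  atom 21: O, bond orders sum to 1 (valence 2) → 1 H
  atom 22: O, bond orders sum to 2 (valence 2) → 0 H
Totals → C:17, H:29, F:1, O:4.
In Hill order: C17H29FO4.

C17H29FO4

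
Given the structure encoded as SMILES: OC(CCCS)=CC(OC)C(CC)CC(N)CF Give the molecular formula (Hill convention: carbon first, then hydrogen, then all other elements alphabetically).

C13H26FNO2S

Walk through each heavy atom and fill implicit hydrogens from standard valence (C 4, N 3, O 2, S 2, halogen 1):
  atom 1: O, bond orders sum to 1 (valence 2) → 1 H
  atom 2: C, bond orders sum to 4 (valence 4) → 0 H
  atom 3: C, bond orders sum to 2 (valence 4) → 2 H
  atom 4: C, bond orders sum to 2 (valence 4) → 2 H
  atom 5: C, bond orders sum to 2 (valence 4) → 2 H
  atom 6: S, bond orders sum to 1 (valence 2) → 1 H
  atom 7: C, bond orders sum to 3 (valence 4) → 1 H
  atom 8: C, bond orders sum to 3 (valence 4) → 1 H
  atom 9: O, bond orders sum to 2 (valence 2) → 0 H
  atom 10: C, bond orders sum to 1 (valence 4) → 3 H
  atom 11: C, bond orders sum to 3 (valence 4) → 1 H
  atom 12: C, bond orders sum to 2 (valence 4) → 2 H
  atom 13: C, bond orders sum to 1 (valence 4) → 3 H
  atom 14: C, bond orders sum to 2 (valence 4) → 2 H
  atom 15: C, bond orders sum to 3 (valence 4) → 1 H
  atom 16: N, bond orders sum to 1 (valence 3) → 2 H
  atom 17: C, bond orders sum to 2 (valence 4) → 2 H
  atom 18: F (halogen, monovalent) → 0 H
Totals → C:13, H:26, F:1, N:1, O:2, S:1.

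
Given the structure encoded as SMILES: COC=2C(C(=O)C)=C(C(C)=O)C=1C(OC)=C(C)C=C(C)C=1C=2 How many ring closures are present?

2

In SMILES, each pair of matching ring-closure digits denotes one ring-closing bond; the number of such bonds equals the number of independent rings.
Ring-closure bonds here: 2.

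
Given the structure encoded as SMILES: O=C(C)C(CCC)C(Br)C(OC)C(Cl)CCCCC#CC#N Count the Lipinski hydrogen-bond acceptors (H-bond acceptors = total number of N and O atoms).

3

N atoms: 1; O atoms: 2.
Lipinski HBA = 1 + 2 = 3.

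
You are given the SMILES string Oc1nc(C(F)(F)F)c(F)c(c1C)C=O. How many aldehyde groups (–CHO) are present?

1

The aldehyde motif appears at heavy-atom position 14 in the SMILES.
Other groups present: 1 hydroxyl.
Aldehyde count: 1.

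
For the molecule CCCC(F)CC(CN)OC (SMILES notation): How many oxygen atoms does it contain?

Scan the SMILES for O atoms (remember two-letter symbols like Cl and Br are single atoms).
Oxygen count: 1.

1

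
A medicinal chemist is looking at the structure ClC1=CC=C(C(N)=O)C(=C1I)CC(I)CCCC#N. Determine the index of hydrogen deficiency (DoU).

7

Degree of unsaturation = (number of rings) + (number of π bonds).
Ring closures in the SMILES: 1.
π bonds: 4 double bonds (each 1 DoU), 1 triple bond (each 2 DoU) → 6 DoU from unsaturation.
Total DoU = 1 + 6 = 7.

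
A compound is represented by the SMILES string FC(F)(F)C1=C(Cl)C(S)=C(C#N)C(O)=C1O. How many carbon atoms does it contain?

Count every carbon token in the SMILES (each C, including those in ring-closure positions and inside branches).
Carbon count: 8.

8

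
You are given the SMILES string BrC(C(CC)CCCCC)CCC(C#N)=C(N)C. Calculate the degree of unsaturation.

Degree of unsaturation = (number of rings) + (number of π bonds).
Ring closures in the SMILES: 0.
π bonds: 1 double bond (each 1 DoU), 1 triple bond (each 2 DoU) → 3 DoU from unsaturation.
Total DoU = 0 + 3 = 3.

3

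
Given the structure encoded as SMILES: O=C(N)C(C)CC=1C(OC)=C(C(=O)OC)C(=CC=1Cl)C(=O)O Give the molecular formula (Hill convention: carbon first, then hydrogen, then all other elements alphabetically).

C14H16ClNO6

Walk through each heavy atom and fill implicit hydrogens from standard valence (C 4, N 3, O 2, S 2, halogen 1):
  atom 1: O, bond orders sum to 2 (valence 2) → 0 H
  atom 2: C, bond orders sum to 4 (valence 4) → 0 H
  atom 3: N, bond orders sum to 1 (valence 3) → 2 H
  atom 4: C, bond orders sum to 3 (valence 4) → 1 H
  atom 5: C, bond orders sum to 1 (valence 4) → 3 H
  atom 6: C, bond orders sum to 2 (valence 4) → 2 H
  atom 7: C, bond orders sum to 4 (valence 4) → 0 H
  atom 8: C, bond orders sum to 4 (valence 4) → 0 H
  atom 9: O, bond orders sum to 2 (valence 2) → 0 H
  atom 10: C, bond orders sum to 1 (valence 4) → 3 H
  atom 11: C, bond orders sum to 4 (valence 4) → 0 H
  atom 12: C, bond orders sum to 4 (valence 4) → 0 H
  atom 13: O, bond orders sum to 2 (valence 2) → 0 H
  atom 14: O, bond orders sum to 2 (valence 2) → 0 H
  atom 15: C, bond orders sum to 1 (valence 4) → 3 H
  atom 16: C, bond orders sum to 4 (valence 4) → 0 H
  atom 17: C, bond orders sum to 3 (valence 4) → 1 H
  atom 18: C, bond orders sum to 4 (valence 4) → 0 H
  atom 19: Cl (halogen, monovalent) → 0 H
  atom 20: C, bond orders sum to 4 (valence 4) → 0 H
  atom 21: O, bond orders sum to 2 (valence 2) → 0 H
  atom 22: O, bond orders sum to 1 (valence 2) → 1 H
Totals → C:14, H:16, Cl:1, N:1, O:6.
In Hill order: C14H16ClNO6.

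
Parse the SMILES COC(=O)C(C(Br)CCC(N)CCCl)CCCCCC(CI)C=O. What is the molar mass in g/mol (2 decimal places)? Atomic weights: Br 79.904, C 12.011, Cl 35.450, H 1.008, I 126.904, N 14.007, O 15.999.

538.69 g/mol

First, the molecular formula is C17H30BrClINO3 (counting implicit H from valence).
  Br: 1 × 79.904 = 79.904
  C: 17 × 12.011 = 204.187
  Cl: 1 × 35.450 = 35.450
  H: 30 × 1.008 = 30.240
  I: 1 × 126.904 = 126.904
  N: 1 × 14.007 = 14.007
  O: 3 × 15.999 = 47.997
Sum: 1×79.904 + 17×12.011 + 1×35.450 + 30×1.008 + 1×126.904 + 1×14.007 + 3×15.999 = 538.689 → 538.69 g/mol.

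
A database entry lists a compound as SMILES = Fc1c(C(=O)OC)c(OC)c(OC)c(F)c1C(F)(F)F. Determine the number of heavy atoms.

Every atom symbol written in the SMILES (organic subset) is one heavy atom; implicit H are not written.
Heavy atoms by element → C:11, F:5, O:4.
Total: 20.

20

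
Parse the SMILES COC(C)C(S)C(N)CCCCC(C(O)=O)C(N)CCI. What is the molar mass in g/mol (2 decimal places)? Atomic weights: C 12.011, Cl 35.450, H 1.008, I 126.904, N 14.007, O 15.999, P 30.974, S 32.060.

432.36 g/mol

First, the molecular formula is C14H29IN2O3S (counting implicit H from valence).
  C: 14 × 12.011 = 168.154
  H: 29 × 1.008 = 29.232
  I: 1 × 126.904 = 126.904
  N: 2 × 14.007 = 28.014
  O: 3 × 15.999 = 47.997
  S: 1 × 32.060 = 32.060
Sum: 14×12.011 + 29×1.008 + 1×126.904 + 2×14.007 + 3×15.999 + 1×32.060 = 432.361 → 432.36 g/mol.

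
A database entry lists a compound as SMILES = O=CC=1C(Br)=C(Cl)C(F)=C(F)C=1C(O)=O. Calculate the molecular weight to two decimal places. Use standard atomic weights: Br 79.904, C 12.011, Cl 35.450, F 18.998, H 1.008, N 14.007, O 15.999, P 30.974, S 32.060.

First, the molecular formula is C8H2BrClF2O3 (counting implicit H from valence).
  Br: 1 × 79.904 = 79.904
  C: 8 × 12.011 = 96.088
  Cl: 1 × 35.450 = 35.450
  F: 2 × 18.998 = 37.996
  H: 2 × 1.008 = 2.016
  O: 3 × 15.999 = 47.997
Sum: 1×79.904 + 8×12.011 + 1×35.450 + 2×18.998 + 2×1.008 + 3×15.999 = 299.451 → 299.45 g/mol.

299.45 g/mol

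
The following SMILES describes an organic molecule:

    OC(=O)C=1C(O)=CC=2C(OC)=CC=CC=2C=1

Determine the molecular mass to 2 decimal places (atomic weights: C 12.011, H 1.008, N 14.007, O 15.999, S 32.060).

First, the molecular formula is C12H10O4 (counting implicit H from valence).
  C: 12 × 12.011 = 144.132
  H: 10 × 1.008 = 10.080
  O: 4 × 15.999 = 63.996
Sum: 12×12.011 + 10×1.008 + 4×15.999 = 218.208 → 218.21 g/mol.

218.21 g/mol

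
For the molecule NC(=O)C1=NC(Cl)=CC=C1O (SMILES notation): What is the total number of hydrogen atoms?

Walk through each heavy atom and fill implicit hydrogens from standard valence (C 4, N 3, O 2, S 2, halogen 1):
  atom 1: N, bond orders sum to 1 (valence 3) → 2 H
  atom 2: C, bond orders sum to 4 (valence 4) → 0 H
  atom 3: O, bond orders sum to 2 (valence 2) → 0 H
  atom 4: C, bond orders sum to 4 (valence 4) → 0 H
  atom 5: N, bond orders sum to 3 (valence 3) → 0 H
  atom 6: C, bond orders sum to 4 (valence 4) → 0 H
  atom 7: Cl (halogen, monovalent) → 0 H
  atom 8: C, bond orders sum to 3 (valence 4) → 1 H
  atom 9: C, bond orders sum to 3 (valence 4) → 1 H
  atom 10: C, bond orders sum to 4 (valence 4) → 0 H
  atom 11: O, bond orders sum to 1 (valence 2) → 1 H
Total hydrogens: 5.

5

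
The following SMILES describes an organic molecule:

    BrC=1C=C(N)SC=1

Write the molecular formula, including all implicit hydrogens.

Walk through each heavy atom and fill implicit hydrogens from standard valence (C 4, N 3, O 2, S 2, halogen 1):
  atom 1: Br (halogen, monovalent) → 0 H
  atom 2: C, bond orders sum to 4 (valence 4) → 0 H
  atom 3: C, bond orders sum to 3 (valence 4) → 1 H
  atom 4: C, bond orders sum to 4 (valence 4) → 0 H
  atom 5: N, bond orders sum to 1 (valence 3) → 2 H
  atom 6: S, bond orders sum to 2 (valence 2) → 0 H
  atom 7: C, bond orders sum to 3 (valence 4) → 1 H
Totals → C:4, H:4, Br:1, N:1, S:1.

C4H4BrNS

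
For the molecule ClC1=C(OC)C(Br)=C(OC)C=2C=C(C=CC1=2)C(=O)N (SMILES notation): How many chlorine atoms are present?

Scan the SMILES for Cl atoms (remember two-letter symbols like Cl and Br are single atoms).
Chlorine count: 1.

1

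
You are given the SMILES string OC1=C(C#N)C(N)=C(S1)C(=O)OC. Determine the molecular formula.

C7H6N2O3S

Walk through each heavy atom and fill implicit hydrogens from standard valence (C 4, N 3, O 2, S 2, halogen 1):
  atom 1: O, bond orders sum to 1 (valence 2) → 1 H
  atom 2: C, bond orders sum to 4 (valence 4) → 0 H
  atom 3: C, bond orders sum to 4 (valence 4) → 0 H
  atom 4: C, bond orders sum to 4 (valence 4) → 0 H
  atom 5: N, bond orders sum to 3 (valence 3) → 0 H
  atom 6: C, bond orders sum to 4 (valence 4) → 0 H
  atom 7: N, bond orders sum to 1 (valence 3) → 2 H
  atom 8: C, bond orders sum to 4 (valence 4) → 0 H
  atom 9: S, bond orders sum to 2 (valence 2) → 0 H
  atom 10: C, bond orders sum to 4 (valence 4) → 0 H
  atom 11: O, bond orders sum to 2 (valence 2) → 0 H
  atom 12: O, bond orders sum to 2 (valence 2) → 0 H
  atom 13: C, bond orders sum to 1 (valence 4) → 3 H
Totals → C:7, H:6, N:2, O:3, S:1.
In Hill order: C7H6N2O3S.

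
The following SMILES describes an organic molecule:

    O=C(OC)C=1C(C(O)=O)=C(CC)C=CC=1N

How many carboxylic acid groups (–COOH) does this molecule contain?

1

The carboxylic acid motif appears at heavy-atom position 7 in the SMILES.
Other groups present: 1 ester, 1 primary amine.
Carboxylic acid count: 1.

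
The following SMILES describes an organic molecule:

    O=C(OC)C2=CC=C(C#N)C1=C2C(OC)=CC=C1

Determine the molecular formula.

C14H11NO3

Walk through each heavy atom and fill implicit hydrogens from standard valence (C 4, N 3, O 2, S 2, halogen 1):
  atom 1: O, bond orders sum to 2 (valence 2) → 0 H
  atom 2: C, bond orders sum to 4 (valence 4) → 0 H
  atom 3: O, bond orders sum to 2 (valence 2) → 0 H
  atom 4: C, bond orders sum to 1 (valence 4) → 3 H
  atom 5: C, bond orders sum to 4 (valence 4) → 0 H
  atom 6: C, bond orders sum to 3 (valence 4) → 1 H
  atom 7: C, bond orders sum to 3 (valence 4) → 1 H
  atom 8: C, bond orders sum to 4 (valence 4) → 0 H
  atom 9: C, bond orders sum to 4 (valence 4) → 0 H
  atom 10: N, bond orders sum to 3 (valence 3) → 0 H
  atom 11: C, bond orders sum to 4 (valence 4) → 0 H
  atom 12: C, bond orders sum to 4 (valence 4) → 0 H
  atom 13: C, bond orders sum to 4 (valence 4) → 0 H
  atom 14: O, bond orders sum to 2 (valence 2) → 0 H
  atom 15: C, bond orders sum to 1 (valence 4) → 3 H
  atom 16: C, bond orders sum to 3 (valence 4) → 1 H
  atom 17: C, bond orders sum to 3 (valence 4) → 1 H
  atom 18: C, bond orders sum to 3 (valence 4) → 1 H
Totals → C:14, H:11, N:1, O:3.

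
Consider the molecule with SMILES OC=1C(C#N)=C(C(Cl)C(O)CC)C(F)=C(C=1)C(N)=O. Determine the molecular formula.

Walk through each heavy atom and fill implicit hydrogens from standard valence (C 4, N 3, O 2, S 2, halogen 1):
  atom 1: O, bond orders sum to 1 (valence 2) → 1 H
  atom 2: C, bond orders sum to 4 (valence 4) → 0 H
  atom 3: C, bond orders sum to 4 (valence 4) → 0 H
  atom 4: C, bond orders sum to 4 (valence 4) → 0 H
  atom 5: N, bond orders sum to 3 (valence 3) → 0 H
  atom 6: C, bond orders sum to 4 (valence 4) → 0 H
  atom 7: C, bond orders sum to 3 (valence 4) → 1 H
  atom 8: Cl (halogen, monovalent) → 0 H
  atom 9: C, bond orders sum to 3 (valence 4) → 1 H
  atom 10: O, bond orders sum to 1 (valence 2) → 1 H
  atom 11: C, bond orders sum to 2 (valence 4) → 2 H
  atom 12: C, bond orders sum to 1 (valence 4) → 3 H
  atom 13: C, bond orders sum to 4 (valence 4) → 0 H
  atom 14: F (halogen, monovalent) → 0 H
  atom 15: C, bond orders sum to 4 (valence 4) → 0 H
  atom 16: C, bond orders sum to 3 (valence 4) → 1 H
  atom 17: C, bond orders sum to 4 (valence 4) → 0 H
  atom 18: N, bond orders sum to 1 (valence 3) → 2 H
  atom 19: O, bond orders sum to 2 (valence 2) → 0 H
Totals → C:12, H:12, Cl:1, F:1, N:2, O:3.
In Hill order: C12H12ClFN2O3.

C12H12ClFN2O3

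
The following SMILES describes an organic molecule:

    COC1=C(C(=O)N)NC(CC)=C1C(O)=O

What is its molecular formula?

Walk through each heavy atom and fill implicit hydrogens from standard valence (C 4, N 3, O 2, S 2, halogen 1):
  atom 1: C, bond orders sum to 1 (valence 4) → 3 H
  atom 2: O, bond orders sum to 2 (valence 2) → 0 H
  atom 3: C, bond orders sum to 4 (valence 4) → 0 H
  atom 4: C, bond orders sum to 4 (valence 4) → 0 H
  atom 5: C, bond orders sum to 4 (valence 4) → 0 H
  atom 6: O, bond orders sum to 2 (valence 2) → 0 H
  atom 7: N, bond orders sum to 1 (valence 3) → 2 H
  atom 8: N, bond orders sum to 2 (valence 3) → 1 H
  atom 9: C, bond orders sum to 4 (valence 4) → 0 H
  atom 10: C, bond orders sum to 2 (valence 4) → 2 H
  atom 11: C, bond orders sum to 1 (valence 4) → 3 H
  atom 12: C, bond orders sum to 4 (valence 4) → 0 H
  atom 13: C, bond orders sum to 4 (valence 4) → 0 H
  atom 14: O, bond orders sum to 1 (valence 2) → 1 H
  atom 15: O, bond orders sum to 2 (valence 2) → 0 H
Totals → C:9, H:12, N:2, O:4.
In Hill order: C9H12N2O4.

C9H12N2O4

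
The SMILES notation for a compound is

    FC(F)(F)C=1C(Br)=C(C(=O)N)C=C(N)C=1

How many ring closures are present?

In SMILES, each pair of matching ring-closure digits denotes one ring-closing bond; the number of such bonds equals the number of independent rings.
Ring-closure bonds here: 1.

1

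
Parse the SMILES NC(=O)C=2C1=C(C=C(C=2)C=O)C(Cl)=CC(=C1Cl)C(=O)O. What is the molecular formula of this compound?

C13H7Cl2NO4

Walk through each heavy atom and fill implicit hydrogens from standard valence (C 4, N 3, O 2, S 2, halogen 1):
  atom 1: N, bond orders sum to 1 (valence 3) → 2 H
  atom 2: C, bond orders sum to 4 (valence 4) → 0 H
  atom 3: O, bond orders sum to 2 (valence 2) → 0 H
  atom 4: C, bond orders sum to 4 (valence 4) → 0 H
  atom 5: C, bond orders sum to 4 (valence 4) → 0 H
  atom 6: C, bond orders sum to 4 (valence 4) → 0 H
  atom 7: C, bond orders sum to 3 (valence 4) → 1 H
  atom 8: C, bond orders sum to 4 (valence 4) → 0 H
  atom 9: C, bond orders sum to 3 (valence 4) → 1 H
  atom 10: C, bond orders sum to 3 (valence 4) → 1 H
  atom 11: O, bond orders sum to 2 (valence 2) → 0 H
  atom 12: C, bond orders sum to 4 (valence 4) → 0 H
  atom 13: Cl (halogen, monovalent) → 0 H
  atom 14: C, bond orders sum to 3 (valence 4) → 1 H
  atom 15: C, bond orders sum to 4 (valence 4) → 0 H
  atom 16: C, bond orders sum to 4 (valence 4) → 0 H
  atom 17: Cl (halogen, monovalent) → 0 H
  atom 18: C, bond orders sum to 4 (valence 4) → 0 H
  atom 19: O, bond orders sum to 2 (valence 2) → 0 H
  atom 20: O, bond orders sum to 1 (valence 2) → 1 H
Totals → C:13, H:7, Cl:2, N:1, O:4.
In Hill order: C13H7Cl2NO4.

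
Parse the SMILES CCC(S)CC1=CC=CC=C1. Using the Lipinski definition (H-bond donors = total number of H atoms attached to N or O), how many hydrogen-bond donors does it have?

0

Donors: find every N or O and count the H atoms it carries.
  (no N or O atoms present)
Lipinski HBD = 0.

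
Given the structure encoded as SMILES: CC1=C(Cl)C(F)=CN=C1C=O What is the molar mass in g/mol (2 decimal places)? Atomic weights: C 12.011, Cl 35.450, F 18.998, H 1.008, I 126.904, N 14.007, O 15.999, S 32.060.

First, the molecular formula is C7H5ClFNO (counting implicit H from valence).
  C: 7 × 12.011 = 84.077
  Cl: 1 × 35.450 = 35.450
  F: 1 × 18.998 = 18.998
  H: 5 × 1.008 = 5.040
  N: 1 × 14.007 = 14.007
  O: 1 × 15.999 = 15.999
Sum: 7×12.011 + 1×35.450 + 1×18.998 + 5×1.008 + 1×14.007 + 1×15.999 = 173.571 → 173.57 g/mol.

173.57 g/mol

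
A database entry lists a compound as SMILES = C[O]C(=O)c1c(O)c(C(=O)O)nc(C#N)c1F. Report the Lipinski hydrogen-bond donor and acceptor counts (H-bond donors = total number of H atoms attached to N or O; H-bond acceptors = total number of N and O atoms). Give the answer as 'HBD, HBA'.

2, 7

Donors: find every N or O and count the H atoms it carries.
  atom 2 (O): bond orders sum to 2 → 0 H
  atom 4 (O): bond orders sum to 2 → 0 H
  atom 7 (O): bond orders sum to 1 → 1 H
  atom 10 (O): bond orders sum to 2 → 0 H
  atom 11 (O): bond orders sum to 1 → 1 H
  atom 12 (N): bond orders sum to 3 → 0 H
  atom 15 (N): bond orders sum to 3 → 0 H
Lipinski HBD = 2.
Acceptors: N atoms = 2, O atoms = 5 → HBA = 7.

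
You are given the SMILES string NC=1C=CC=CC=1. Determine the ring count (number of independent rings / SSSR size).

In SMILES, each pair of matching ring-closure digits denotes one ring-closing bond; the number of such bonds equals the number of independent rings.
Ring-closure bonds here: 1.

1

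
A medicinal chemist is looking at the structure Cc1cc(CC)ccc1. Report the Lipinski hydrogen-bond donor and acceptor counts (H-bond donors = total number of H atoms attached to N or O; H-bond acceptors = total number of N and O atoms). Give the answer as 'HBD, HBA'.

Donors: find every N or O and count the H atoms it carries.
  (no N or O atoms present)
Lipinski HBD = 0.
Acceptors: N atoms = 0, O atoms = 0 → HBA = 0.

0, 0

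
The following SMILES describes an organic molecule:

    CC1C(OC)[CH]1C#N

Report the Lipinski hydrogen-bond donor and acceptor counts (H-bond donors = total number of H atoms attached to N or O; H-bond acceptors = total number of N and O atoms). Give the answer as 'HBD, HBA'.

0, 2

Donors: find every N or O and count the H atoms it carries.
  atom 4 (O): bond orders sum to 2 → 0 H
  atom 8 (N): bond orders sum to 3 → 0 H
Lipinski HBD = 0.
Acceptors: N atoms = 1, O atoms = 1 → HBA = 2.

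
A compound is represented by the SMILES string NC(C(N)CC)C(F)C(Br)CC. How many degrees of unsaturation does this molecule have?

Molecular formula: C8H18BrFN2.
DoU = (2C + 2 + N − H − X) / 2, where X is the halogen count and O/S are ignored.
    = (2·8 + 2 + 2 − 18 − 2) / 2 = 0 / 2 = 0.

0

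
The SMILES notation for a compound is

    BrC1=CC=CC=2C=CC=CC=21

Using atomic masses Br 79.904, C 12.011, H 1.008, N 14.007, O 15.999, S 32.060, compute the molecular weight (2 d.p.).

First, the molecular formula is C10H7Br (counting implicit H from valence).
  Br: 1 × 79.904 = 79.904
  C: 10 × 12.011 = 120.110
  H: 7 × 1.008 = 7.056
Sum: 1×79.904 + 10×12.011 + 7×1.008 = 207.070 → 207.07 g/mol.

207.07 g/mol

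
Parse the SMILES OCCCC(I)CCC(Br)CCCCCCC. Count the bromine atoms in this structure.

Scan the SMILES for Br atoms (remember two-letter symbols like Cl and Br are single atoms).
Bromine count: 1.

1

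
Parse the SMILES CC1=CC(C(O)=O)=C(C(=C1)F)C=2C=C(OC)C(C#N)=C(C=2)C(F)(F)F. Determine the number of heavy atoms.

Every atom symbol written in the SMILES (organic subset) is one heavy atom; implicit H are not written.
Heavy atoms by element → C:17, F:4, N:1, O:3.
Total: 25.

25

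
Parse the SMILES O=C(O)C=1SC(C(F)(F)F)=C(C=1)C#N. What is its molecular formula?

C7H2F3NO2S

Walk through each heavy atom and fill implicit hydrogens from standard valence (C 4, N 3, O 2, S 2, halogen 1):
  atom 1: O, bond orders sum to 2 (valence 2) → 0 H
  atom 2: C, bond orders sum to 4 (valence 4) → 0 H
  atom 3: O, bond orders sum to 1 (valence 2) → 1 H
  atom 4: C, bond orders sum to 4 (valence 4) → 0 H
  atom 5: S, bond orders sum to 2 (valence 2) → 0 H
  atom 6: C, bond orders sum to 4 (valence 4) → 0 H
  atom 7: C, bond orders sum to 4 (valence 4) → 0 H
  atom 8: F (halogen, monovalent) → 0 H
  atom 9: F (halogen, monovalent) → 0 H
  atom 10: F (halogen, monovalent) → 0 H
  atom 11: C, bond orders sum to 4 (valence 4) → 0 H
  atom 12: C, bond orders sum to 3 (valence 4) → 1 H
  atom 13: C, bond orders sum to 4 (valence 4) → 0 H
  atom 14: N, bond orders sum to 3 (valence 3) → 0 H
Totals → C:7, H:2, F:3, N:1, O:2, S:1.
In Hill order: C7H2F3NO2S.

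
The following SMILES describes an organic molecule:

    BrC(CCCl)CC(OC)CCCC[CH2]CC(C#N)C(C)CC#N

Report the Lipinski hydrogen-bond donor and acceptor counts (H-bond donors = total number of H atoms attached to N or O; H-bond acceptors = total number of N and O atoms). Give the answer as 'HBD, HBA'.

Donors: find every N or O and count the H atoms it carries.
  atom 8 (O): bond orders sum to 2 → 0 H
  atom 18 (N): bond orders sum to 3 → 0 H
  atom 23 (N): bond orders sum to 3 → 0 H
Lipinski HBD = 0.
Acceptors: N atoms = 2, O atoms = 1 → HBA = 3.

0, 3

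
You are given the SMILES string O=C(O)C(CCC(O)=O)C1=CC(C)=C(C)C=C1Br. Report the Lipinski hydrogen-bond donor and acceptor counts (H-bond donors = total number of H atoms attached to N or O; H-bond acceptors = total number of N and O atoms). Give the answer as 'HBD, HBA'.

Donors: find every N or O and count the H atoms it carries.
  atom 1 (O): bond orders sum to 2 → 0 H
  atom 3 (O): bond orders sum to 1 → 1 H
  atom 8 (O): bond orders sum to 1 → 1 H
  atom 9 (O): bond orders sum to 2 → 0 H
Lipinski HBD = 2.
Acceptors: N atoms = 0, O atoms = 4 → HBA = 4.

2, 4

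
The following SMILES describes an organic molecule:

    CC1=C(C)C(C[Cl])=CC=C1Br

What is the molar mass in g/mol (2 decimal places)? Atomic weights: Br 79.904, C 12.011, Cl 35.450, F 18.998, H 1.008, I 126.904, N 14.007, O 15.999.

233.53 g/mol

First, the molecular formula is C9H10BrCl (counting implicit H from valence).
  Br: 1 × 79.904 = 79.904
  C: 9 × 12.011 = 108.099
  Cl: 1 × 35.450 = 35.450
  H: 10 × 1.008 = 10.080
Sum: 1×79.904 + 9×12.011 + 1×35.450 + 10×1.008 = 233.533 → 233.53 g/mol.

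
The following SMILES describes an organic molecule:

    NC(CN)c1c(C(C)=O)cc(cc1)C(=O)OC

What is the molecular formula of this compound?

C12H16N2O3

Walk through each heavy atom and fill implicit hydrogens from standard valence (C 4, N 3, O 2, S 2, halogen 1); for lowercase aromatic atoms, an aromatic c carries 1 H when it has two neighbours and 0 H with three, and aromatic n carries 0 H:
  atom 1: N, bond orders sum to 1 (valence 3) → 2 H
  atom 2: C, bond orders sum to 3 (valence 4) → 1 H
  atom 3: C, bond orders sum to 2 (valence 4) → 2 H
  atom 4: N, bond orders sum to 1 (valence 3) → 2 H
  atom 5: aromatic c, 3 neighbours → 0 H
  atom 6: aromatic c, 3 neighbours → 0 H
  atom 7: C, bond orders sum to 4 (valence 4) → 0 H
  atom 8: C, bond orders sum to 1 (valence 4) → 3 H
  atom 9: O, bond orders sum to 2 (valence 2) → 0 H
  atom 10: aromatic c, 2 neighbours → 1 H
  atom 11: aromatic c, 3 neighbours → 0 H
  atom 12: aromatic c, 2 neighbours → 1 H
  atom 13: aromatic c, 2 neighbours → 1 H
  atom 14: C, bond orders sum to 4 (valence 4) → 0 H
  atom 15: O, bond orders sum to 2 (valence 2) → 0 H
  atom 16: O, bond orders sum to 2 (valence 2) → 0 H
  atom 17: C, bond orders sum to 1 (valence 4) → 3 H
Totals → C:12, H:16, N:2, O:3.
In Hill order: C12H16N2O3.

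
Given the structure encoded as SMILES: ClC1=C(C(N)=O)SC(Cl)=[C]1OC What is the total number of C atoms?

Count every carbon token in the SMILES (each C, including those in ring-closure positions and inside branches).
Carbon count: 6.

6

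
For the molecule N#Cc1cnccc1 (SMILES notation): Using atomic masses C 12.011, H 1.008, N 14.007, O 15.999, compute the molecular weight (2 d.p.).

104.11 g/mol

First, the molecular formula is C6H4N2 (counting implicit H from valence).
  C: 6 × 12.011 = 72.066
  H: 4 × 1.008 = 4.032
  N: 2 × 14.007 = 28.014
Sum: 6×12.011 + 4×1.008 + 2×14.007 = 104.112 → 104.11 g/mol.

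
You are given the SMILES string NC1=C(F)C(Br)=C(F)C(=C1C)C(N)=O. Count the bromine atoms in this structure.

Scan the SMILES for Br atoms (remember two-letter symbols like Cl and Br are single atoms).
Bromine count: 1.

1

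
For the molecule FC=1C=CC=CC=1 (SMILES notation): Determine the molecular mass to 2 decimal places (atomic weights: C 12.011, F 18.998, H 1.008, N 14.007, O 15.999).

96.10 g/mol

First, the molecular formula is C6H5F (counting implicit H from valence).
  C: 6 × 12.011 = 72.066
  F: 1 × 18.998 = 18.998
  H: 5 × 1.008 = 5.040
Sum: 6×12.011 + 1×18.998 + 5×1.008 = 96.104 → 96.10 g/mol.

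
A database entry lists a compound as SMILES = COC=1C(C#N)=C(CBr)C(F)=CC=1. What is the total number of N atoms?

Scan the SMILES for N atoms (remember two-letter symbols like Cl and Br are single atoms).
Nitrogen count: 1.

1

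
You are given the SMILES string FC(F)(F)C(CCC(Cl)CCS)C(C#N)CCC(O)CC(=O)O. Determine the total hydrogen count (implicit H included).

21

Walk through each heavy atom and fill implicit hydrogens from standard valence (C 4, N 3, O 2, S 2, halogen 1):
  atom 1: F (halogen, monovalent) → 0 H
  atom 2: C, bond orders sum to 4 (valence 4) → 0 H
  atom 3: F (halogen, monovalent) → 0 H
  atom 4: F (halogen, monovalent) → 0 H
  atom 5: C, bond orders sum to 3 (valence 4) → 1 H
  atom 6: C, bond orders sum to 2 (valence 4) → 2 H
  atom 7: C, bond orders sum to 2 (valence 4) → 2 H
  atom 8: C, bond orders sum to 3 (valence 4) → 1 H
  atom 9: Cl (halogen, monovalent) → 0 H
  atom 10: C, bond orders sum to 2 (valence 4) → 2 H
  atom 11: C, bond orders sum to 2 (valence 4) → 2 H
  atom 12: S, bond orders sum to 1 (valence 2) → 1 H
  atom 13: C, bond orders sum to 3 (valence 4) → 1 H
  atom 14: C, bond orders sum to 4 (valence 4) → 0 H
  atom 15: N, bond orders sum to 3 (valence 3) → 0 H
  atom 16: C, bond orders sum to 2 (valence 4) → 2 H
  atom 17: C, bond orders sum to 2 (valence 4) → 2 H
  atom 18: C, bond orders sum to 3 (valence 4) → 1 H
  atom 19: O, bond orders sum to 1 (valence 2) → 1 H
  atom 20: C, bond orders sum to 2 (valence 4) → 2 H
  atom 21: C, bond orders sum to 4 (valence 4) → 0 H
  atom 22: O, bond orders sum to 2 (valence 2) → 0 H
  atom 23: O, bond orders sum to 1 (valence 2) → 1 H
Total hydrogens: 21.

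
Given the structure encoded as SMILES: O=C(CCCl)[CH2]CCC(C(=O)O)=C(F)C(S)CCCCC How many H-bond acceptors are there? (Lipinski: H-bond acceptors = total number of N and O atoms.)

N atoms: 0; O atoms: 3.
Lipinski HBA = 0 + 3 = 3.

3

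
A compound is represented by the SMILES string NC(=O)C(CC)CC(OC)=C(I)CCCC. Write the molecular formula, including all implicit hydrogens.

C12H22INO2

Walk through each heavy atom and fill implicit hydrogens from standard valence (C 4, N 3, O 2, S 2, halogen 1):
  atom 1: N, bond orders sum to 1 (valence 3) → 2 H
  atom 2: C, bond orders sum to 4 (valence 4) → 0 H
  atom 3: O, bond orders sum to 2 (valence 2) → 0 H
  atom 4: C, bond orders sum to 3 (valence 4) → 1 H
  atom 5: C, bond orders sum to 2 (valence 4) → 2 H
  atom 6: C, bond orders sum to 1 (valence 4) → 3 H
  atom 7: C, bond orders sum to 2 (valence 4) → 2 H
  atom 8: C, bond orders sum to 4 (valence 4) → 0 H
  atom 9: O, bond orders sum to 2 (valence 2) → 0 H
  atom 10: C, bond orders sum to 1 (valence 4) → 3 H
  atom 11: C, bond orders sum to 4 (valence 4) → 0 H
  atom 12: I (halogen, monovalent) → 0 H
  atom 13: C, bond orders sum to 2 (valence 4) → 2 H
  atom 14: C, bond orders sum to 2 (valence 4) → 2 H
  atom 15: C, bond orders sum to 2 (valence 4) → 2 H
  atom 16: C, bond orders sum to 1 (valence 4) → 3 H
Totals → C:12, H:22, I:1, N:1, O:2.
In Hill order: C12H22INO2.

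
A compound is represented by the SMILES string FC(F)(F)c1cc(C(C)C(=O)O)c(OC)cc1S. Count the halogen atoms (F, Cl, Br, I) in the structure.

Halogen atoms appear at heavy-atom positions 1, 3, 4 (3×F).
Other groups present: 1 carboxylic acid, 1 ether, 1 thiol.
Halogen count: 3.

3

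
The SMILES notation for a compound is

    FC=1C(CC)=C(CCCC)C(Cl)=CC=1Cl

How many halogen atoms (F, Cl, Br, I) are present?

3

Halogen atoms appear at heavy-atom positions 1, 12, 15 (2×Cl, 1×F).
Halogen count: 3.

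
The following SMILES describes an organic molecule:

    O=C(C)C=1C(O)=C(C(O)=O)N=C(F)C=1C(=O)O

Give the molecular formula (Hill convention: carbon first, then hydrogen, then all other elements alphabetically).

C9H6FNO6

Walk through each heavy atom and fill implicit hydrogens from standard valence (C 4, N 3, O 2, S 2, halogen 1):
  atom 1: O, bond orders sum to 2 (valence 2) → 0 H
  atom 2: C, bond orders sum to 4 (valence 4) → 0 H
  atom 3: C, bond orders sum to 1 (valence 4) → 3 H
  atom 4: C, bond orders sum to 4 (valence 4) → 0 H
  atom 5: C, bond orders sum to 4 (valence 4) → 0 H
  atom 6: O, bond orders sum to 1 (valence 2) → 1 H
  atom 7: C, bond orders sum to 4 (valence 4) → 0 H
  atom 8: C, bond orders sum to 4 (valence 4) → 0 H
  atom 9: O, bond orders sum to 1 (valence 2) → 1 H
  atom 10: O, bond orders sum to 2 (valence 2) → 0 H
  atom 11: N, bond orders sum to 3 (valence 3) → 0 H
  atom 12: C, bond orders sum to 4 (valence 4) → 0 H
  atom 13: F (halogen, monovalent) → 0 H
  atom 14: C, bond orders sum to 4 (valence 4) → 0 H
  atom 15: C, bond orders sum to 4 (valence 4) → 0 H
  atom 16: O, bond orders sum to 2 (valence 2) → 0 H
  atom 17: O, bond orders sum to 1 (valence 2) → 1 H
Totals → C:9, H:6, F:1, N:1, O:6.
In Hill order: C9H6FNO6.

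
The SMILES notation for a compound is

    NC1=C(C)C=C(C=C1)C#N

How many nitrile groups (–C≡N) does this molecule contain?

The nitrile motif appears at heavy-atom position 9 in the SMILES.
Other groups present: 1 primary amine.
Nitrile count: 1.

1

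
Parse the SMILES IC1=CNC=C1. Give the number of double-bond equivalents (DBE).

Molecular formula: C4H4IN.
DoU = (2C + 2 + N − H − X) / 2, where X is the halogen count and O/S are ignored.
    = (2·4 + 2 + 1 − 4 − 1) / 2 = 6 / 2 = 3.

3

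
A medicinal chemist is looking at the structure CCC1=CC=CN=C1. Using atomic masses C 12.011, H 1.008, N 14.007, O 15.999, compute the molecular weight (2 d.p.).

107.16 g/mol

First, the molecular formula is C7H9N (counting implicit H from valence).
  C: 7 × 12.011 = 84.077
  H: 9 × 1.008 = 9.072
  N: 1 × 14.007 = 14.007
Sum: 7×12.011 + 9×1.008 + 1×14.007 = 107.156 → 107.16 g/mol.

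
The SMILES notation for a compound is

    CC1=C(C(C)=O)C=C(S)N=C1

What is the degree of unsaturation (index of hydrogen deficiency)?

5

Degree of unsaturation = (number of rings) + (number of π bonds).
Ring closures in the SMILES: 1.
π bonds: 4 double bonds (each 1 DoU) → 4 DoU from unsaturation.
Total DoU = 1 + 4 = 5.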